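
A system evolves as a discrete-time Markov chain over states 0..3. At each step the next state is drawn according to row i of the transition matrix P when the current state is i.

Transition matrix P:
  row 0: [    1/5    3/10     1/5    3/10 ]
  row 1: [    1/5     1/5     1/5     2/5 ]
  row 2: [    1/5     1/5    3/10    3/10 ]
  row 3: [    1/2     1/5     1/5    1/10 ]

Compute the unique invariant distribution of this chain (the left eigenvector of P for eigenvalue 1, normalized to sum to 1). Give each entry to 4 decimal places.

π = [0.2807, 0.2281, 0.2222, 0.2690]

Balance equations π_j = Σ_i π_i·P[i][j]:
  π_0 = 1/5·π_0 + 1/5·π_1 + 1/5·π_2 + 1/2·π_3
  π_1 = 3/10·π_0 + 1/5·π_1 + 1/5·π_2 + 1/5·π_3
  π_2 = 1/5·π_0 + 1/5·π_1 + 3/10·π_2 + 1/5·π_3
  normalize: π_0 + π_1 + π_2 + π_3 = 1
Solving the linear system gives exactly π = [16/57, 13/57, 2/9, 46/171].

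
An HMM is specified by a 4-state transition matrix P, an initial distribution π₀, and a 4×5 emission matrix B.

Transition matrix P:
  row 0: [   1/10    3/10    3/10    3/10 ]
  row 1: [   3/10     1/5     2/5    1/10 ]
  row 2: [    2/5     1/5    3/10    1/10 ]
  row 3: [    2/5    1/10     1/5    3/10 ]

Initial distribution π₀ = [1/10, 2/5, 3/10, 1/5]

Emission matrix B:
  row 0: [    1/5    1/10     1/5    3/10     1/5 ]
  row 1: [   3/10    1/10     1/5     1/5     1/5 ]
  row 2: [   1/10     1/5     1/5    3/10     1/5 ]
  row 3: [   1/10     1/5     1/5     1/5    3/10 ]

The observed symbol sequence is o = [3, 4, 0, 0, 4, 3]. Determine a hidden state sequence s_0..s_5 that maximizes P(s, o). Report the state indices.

path = [1, 2, 0, 1, 2, 0]

t=0: δ = [3.000e-02, 8.000e-02, 9.000e-02, 4.000e-02]  (obs o_0=3)
t=1: δ = [7.200e-03, 3.600e-03, 6.400e-03, 3.600e-03]  ψ = [2, 2, 1, 3]  (obs o_1=4)
t=2: δ = [5.120e-04, 6.480e-04, 2.160e-04, 2.160e-04]  ψ = [2, 0, 0, 0]  (obs o_2=0)
t=3: δ = [3.888e-05, 4.608e-05, 2.592e-05, 1.536e-05]  ψ = [1, 0, 1, 0]  (obs o_3=0)
t=4: δ = [2.765e-06, 2.333e-06, 3.686e-06, 3.499e-06]  ψ = [1, 0, 1, 0]  (obs o_4=4)
t=5: δ = [4.424e-07, 1.659e-07, 3.318e-07, 2.100e-07]  ψ = [2, 0, 2, 3]  (obs o_5=3)
backtrack: best end state = 0; path = [1, 2, 0, 1, 2, 0]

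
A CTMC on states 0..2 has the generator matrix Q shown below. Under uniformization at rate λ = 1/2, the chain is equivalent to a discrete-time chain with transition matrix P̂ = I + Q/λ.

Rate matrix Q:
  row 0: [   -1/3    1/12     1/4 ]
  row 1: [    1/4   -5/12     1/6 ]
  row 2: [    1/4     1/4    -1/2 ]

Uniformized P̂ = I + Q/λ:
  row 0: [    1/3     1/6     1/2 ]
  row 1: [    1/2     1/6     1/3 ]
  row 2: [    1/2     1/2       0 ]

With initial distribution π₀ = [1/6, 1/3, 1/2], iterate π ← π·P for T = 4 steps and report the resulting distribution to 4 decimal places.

t=0: π = [0.1667, 0.3333, 0.5000]
t=1: π = [0.4722, 0.3333, 0.1944]
t=2: π = [0.4213, 0.2315, 0.3472]
t=3: π = [0.4298, 0.2824, 0.2878]
t=4: π = [0.4284, 0.2626, 0.3090]

π = [0.4284, 0.2626, 0.3090]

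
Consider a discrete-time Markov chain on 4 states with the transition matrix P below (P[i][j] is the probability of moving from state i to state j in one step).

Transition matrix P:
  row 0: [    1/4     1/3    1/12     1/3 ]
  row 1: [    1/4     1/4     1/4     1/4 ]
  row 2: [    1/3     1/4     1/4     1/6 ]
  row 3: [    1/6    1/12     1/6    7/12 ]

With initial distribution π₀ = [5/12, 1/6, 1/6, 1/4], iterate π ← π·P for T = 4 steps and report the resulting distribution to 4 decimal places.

π = [0.2334, 0.2062, 0.1794, 0.3810]

t=0: π = [0.4167, 0.1667, 0.1667, 0.2500]
t=1: π = [0.2431, 0.2431, 0.1597, 0.3542]
t=2: π = [0.2338, 0.2112, 0.1800, 0.3750]
t=3: π = [0.2337, 0.2070, 0.1798, 0.3795]
t=4: π = [0.2334, 0.2062, 0.1794, 0.3810]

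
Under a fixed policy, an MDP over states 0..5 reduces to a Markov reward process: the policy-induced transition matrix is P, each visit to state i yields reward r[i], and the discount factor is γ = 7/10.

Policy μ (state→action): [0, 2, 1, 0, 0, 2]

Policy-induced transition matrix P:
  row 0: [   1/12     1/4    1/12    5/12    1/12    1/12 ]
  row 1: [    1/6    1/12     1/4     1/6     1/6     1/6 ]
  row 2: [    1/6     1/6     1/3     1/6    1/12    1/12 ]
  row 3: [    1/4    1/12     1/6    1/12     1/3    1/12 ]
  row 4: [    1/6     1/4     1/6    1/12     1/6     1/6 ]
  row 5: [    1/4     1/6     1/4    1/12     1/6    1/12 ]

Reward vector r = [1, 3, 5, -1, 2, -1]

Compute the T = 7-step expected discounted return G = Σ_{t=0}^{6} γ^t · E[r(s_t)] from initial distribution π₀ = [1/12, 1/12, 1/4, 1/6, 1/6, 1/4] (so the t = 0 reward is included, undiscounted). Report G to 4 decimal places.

G = 5.2509

t=0: π = [0.0833, 0.0833, 0.2500, 0.1667, 0.1667, 0.2500], E[r] = 1.5000, γ^t·E[r] = 1.500000, running G = 1.500000
t=1: π = [0.1944, 0.1667, 0.2292, 0.1389, 0.1667, 0.1042], E[r] = 1.9306, γ^t·E[r] = 1.351389, running G = 2.851389
t=2: π = [0.1707, 0.1713, 0.2112, 0.1811, 0.1545, 0.1111], E[r] = 1.7575, γ^t·E[r] = 0.861186, running G = 3.712575
t=3: π = [0.1768, 0.1644, 0.2112, 0.1721, 0.1650, 0.1105], E[r] = 1.7733, γ^t·E[r] = 0.608256, running G = 4.320831
t=4: π = [0.1755, 0.1671, 0.2100, 0.1736, 0.1630, 0.1108], E[r] = 1.7687, γ^t·E[r] = 0.424663, running G = 4.745494
t=5: π = [0.1757, 0.1665, 0.2102, 0.1733, 0.1635, 0.1108], E[r] = 1.7691, γ^t·E[r] = 0.297327, running G = 5.042821
t=6: π = [0.1757, 0.1666, 0.2102, 0.1733, 0.1634, 0.1108], E[r] = 1.7690, γ^t·E[r] = 0.208124, running G = 5.250945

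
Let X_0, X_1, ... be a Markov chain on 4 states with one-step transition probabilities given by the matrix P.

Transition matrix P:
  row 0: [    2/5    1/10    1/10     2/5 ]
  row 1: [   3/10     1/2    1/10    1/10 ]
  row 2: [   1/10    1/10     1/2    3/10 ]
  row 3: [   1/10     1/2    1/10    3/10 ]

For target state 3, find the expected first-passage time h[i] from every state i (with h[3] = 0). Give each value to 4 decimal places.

First-step conditioning: h[3] = 0; for i ≠ 3, h[i] = 1 + Σ_k P[i][k]·h[k].
  h[0] = 1 + 2/5·h[0] + 1/10·h[1] + 1/10·h[2]
  h[1] = 1 + 3/10·h[0] + 1/2·h[1] + 1/10·h[2]
  h[2] = 1 + 1/10·h[0] + 1/10·h[1] + 1/2·h[2]
Solving the 3×3 linear system over states ≠ 3 gives exactly h = [3, 9/2, 7/2, 0] (h[3] = 0 is the target).

h = [3.0000, 4.5000, 3.5000, 0.0000]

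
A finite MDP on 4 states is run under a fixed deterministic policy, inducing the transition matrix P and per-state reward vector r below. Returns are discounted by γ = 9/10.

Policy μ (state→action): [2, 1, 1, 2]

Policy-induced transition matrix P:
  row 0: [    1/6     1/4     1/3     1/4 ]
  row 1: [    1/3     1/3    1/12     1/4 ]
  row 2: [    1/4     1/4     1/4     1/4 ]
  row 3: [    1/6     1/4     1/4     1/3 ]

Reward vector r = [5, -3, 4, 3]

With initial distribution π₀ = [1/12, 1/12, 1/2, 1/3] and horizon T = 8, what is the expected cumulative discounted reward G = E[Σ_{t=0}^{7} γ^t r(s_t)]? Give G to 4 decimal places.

G = 12.8812

t=0: π = [0.0833, 0.0833, 0.5000, 0.3333], E[r] = 3.1667, γ^t·E[r] = 3.166667, running G = 3.166667
t=1: π = [0.2222, 0.2569, 0.2431, 0.2778], E[r] = 2.1458, γ^t·E[r] = 1.931250, running G = 5.097917
t=2: π = [0.2297, 0.2714, 0.2257, 0.2731], E[r] = 2.0567, γ^t·E[r] = 1.665938, running G = 6.763854
t=3: π = [0.2307, 0.2726, 0.2239, 0.2728], E[r] = 2.0496, γ^t·E[r] = 1.494176, running G = 8.258030
t=4: π = [0.2308, 0.2727, 0.2238, 0.2727], E[r] = 2.0490, γ^t·E[r] = 1.344352, running G = 9.602382
t=5: π = [0.2308, 0.2727, 0.2238, 0.2727], E[r] = 2.0490, γ^t·E[r] = 1.209888, running G = 10.812270
t=6: π = [0.2308, 0.2727, 0.2238, 0.2727], E[r] = 2.0490, γ^t·E[r] = 1.088897, running G = 11.901167
t=7: π = [0.2308, 0.2727, 0.2238, 0.2727], E[r] = 2.0490, γ^t·E[r] = 0.980007, running G = 12.881174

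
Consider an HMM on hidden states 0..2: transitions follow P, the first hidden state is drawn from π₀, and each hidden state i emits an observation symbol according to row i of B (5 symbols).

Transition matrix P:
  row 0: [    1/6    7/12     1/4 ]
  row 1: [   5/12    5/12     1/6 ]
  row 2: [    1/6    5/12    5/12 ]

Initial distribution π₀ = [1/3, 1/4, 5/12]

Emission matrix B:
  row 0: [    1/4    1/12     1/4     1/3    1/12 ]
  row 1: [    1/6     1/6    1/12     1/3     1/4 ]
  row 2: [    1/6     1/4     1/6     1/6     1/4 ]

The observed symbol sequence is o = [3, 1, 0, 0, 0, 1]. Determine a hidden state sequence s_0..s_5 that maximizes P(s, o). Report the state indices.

t=0: δ = [1.111e-01, 8.333e-02, 6.944e-02]  (obs o_0=3)
t=1: δ = [2.894e-03, 1.080e-02, 7.234e-03]  ψ = [1, 0, 2]  (obs o_1=1)
t=2: δ = [1.125e-03, 7.502e-04, 5.023e-04]  ψ = [1, 1, 2]  (obs o_2=0)
t=3: δ = [7.814e-05, 1.094e-04, 4.689e-05]  ψ = [1, 0, 0]  (obs o_3=0)
t=4: δ = [1.140e-05, 7.597e-06, 3.256e-06]  ψ = [1, 0, 0]  (obs o_4=0)
t=5: δ = [2.638e-07, 1.108e-06, 7.122e-07]  ψ = [1, 0, 0]  (obs o_5=1)
backtrack: best end state = 1; path = [0, 1, 0, 1, 0, 1]

path = [0, 1, 0, 1, 0, 1]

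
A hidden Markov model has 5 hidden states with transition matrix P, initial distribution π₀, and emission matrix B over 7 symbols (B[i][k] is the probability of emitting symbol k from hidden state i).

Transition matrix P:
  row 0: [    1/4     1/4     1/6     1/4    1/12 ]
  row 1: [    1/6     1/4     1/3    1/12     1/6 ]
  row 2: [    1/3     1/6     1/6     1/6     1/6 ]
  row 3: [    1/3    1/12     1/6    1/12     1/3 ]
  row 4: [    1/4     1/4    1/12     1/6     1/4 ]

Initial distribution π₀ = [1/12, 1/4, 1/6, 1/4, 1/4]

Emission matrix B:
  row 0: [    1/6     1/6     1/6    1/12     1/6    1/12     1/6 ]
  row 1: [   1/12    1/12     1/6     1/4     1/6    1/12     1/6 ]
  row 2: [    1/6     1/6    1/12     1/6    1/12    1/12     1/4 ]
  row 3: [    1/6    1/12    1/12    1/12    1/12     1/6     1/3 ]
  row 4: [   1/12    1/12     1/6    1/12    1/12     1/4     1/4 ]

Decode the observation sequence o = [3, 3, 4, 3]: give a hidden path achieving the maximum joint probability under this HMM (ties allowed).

t=0: δ = [6.944e-03, 6.250e-02, 2.778e-02, 2.083e-02, 2.083e-02]  (obs o_0=3)
t=1: δ = [8.681e-04, 3.906e-03, 3.472e-03, 4.340e-04, 8.681e-04]  ψ = [1, 1, 1, 1, 1]  (obs o_1=3)
t=2: δ = [1.929e-04, 1.628e-04, 1.085e-04, 4.823e-05, 5.425e-05]  ψ = [2, 1, 1, 2, 1]  (obs o_2=4)
t=3: δ = [4.019e-06, 1.206e-05, 9.042e-06, 4.019e-06, 2.261e-06]  ψ = [0, 0, 1, 0, 1]  (obs o_3=3)
backtrack: best end state = 1; path = [1, 2, 0, 1]

path = [1, 2, 0, 1]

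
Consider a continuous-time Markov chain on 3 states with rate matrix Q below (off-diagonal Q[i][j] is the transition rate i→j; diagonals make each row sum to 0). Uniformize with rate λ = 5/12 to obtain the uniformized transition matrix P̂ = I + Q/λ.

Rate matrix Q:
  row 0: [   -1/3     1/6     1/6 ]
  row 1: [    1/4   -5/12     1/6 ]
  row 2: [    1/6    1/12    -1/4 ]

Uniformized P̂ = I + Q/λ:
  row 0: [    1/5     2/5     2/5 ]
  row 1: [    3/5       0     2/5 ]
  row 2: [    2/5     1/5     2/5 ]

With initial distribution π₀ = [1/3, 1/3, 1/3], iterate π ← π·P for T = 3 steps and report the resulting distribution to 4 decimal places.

π = [0.3760, 0.2240, 0.4000]

t=0: π = [0.3333, 0.3333, 0.3333]
t=1: π = [0.4000, 0.2000, 0.4000]
t=2: π = [0.3600, 0.2400, 0.4000]
t=3: π = [0.3760, 0.2240, 0.4000]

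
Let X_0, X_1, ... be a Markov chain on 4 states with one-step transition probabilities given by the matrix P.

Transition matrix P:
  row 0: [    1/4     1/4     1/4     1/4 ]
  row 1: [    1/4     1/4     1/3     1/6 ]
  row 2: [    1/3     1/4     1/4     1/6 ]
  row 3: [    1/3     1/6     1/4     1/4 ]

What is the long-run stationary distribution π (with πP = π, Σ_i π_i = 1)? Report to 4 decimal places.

π = [0.2898, 0.2327, 0.2694, 0.2082]

Balance equations π_j = Σ_i π_i·P[i][j]:
  π_0 = 1/4·π_0 + 1/4·π_1 + 1/3·π_2 + 1/3·π_3
  π_1 = 1/4·π_0 + 1/4·π_1 + 1/4·π_2 + 1/6·π_3
  π_2 = 1/4·π_0 + 1/3·π_1 + 1/4·π_2 + 1/4·π_3
  normalize: π_0 + π_1 + π_2 + π_3 = 1
Solving the linear system gives exactly π = [71/245, 57/245, 66/245, 51/245].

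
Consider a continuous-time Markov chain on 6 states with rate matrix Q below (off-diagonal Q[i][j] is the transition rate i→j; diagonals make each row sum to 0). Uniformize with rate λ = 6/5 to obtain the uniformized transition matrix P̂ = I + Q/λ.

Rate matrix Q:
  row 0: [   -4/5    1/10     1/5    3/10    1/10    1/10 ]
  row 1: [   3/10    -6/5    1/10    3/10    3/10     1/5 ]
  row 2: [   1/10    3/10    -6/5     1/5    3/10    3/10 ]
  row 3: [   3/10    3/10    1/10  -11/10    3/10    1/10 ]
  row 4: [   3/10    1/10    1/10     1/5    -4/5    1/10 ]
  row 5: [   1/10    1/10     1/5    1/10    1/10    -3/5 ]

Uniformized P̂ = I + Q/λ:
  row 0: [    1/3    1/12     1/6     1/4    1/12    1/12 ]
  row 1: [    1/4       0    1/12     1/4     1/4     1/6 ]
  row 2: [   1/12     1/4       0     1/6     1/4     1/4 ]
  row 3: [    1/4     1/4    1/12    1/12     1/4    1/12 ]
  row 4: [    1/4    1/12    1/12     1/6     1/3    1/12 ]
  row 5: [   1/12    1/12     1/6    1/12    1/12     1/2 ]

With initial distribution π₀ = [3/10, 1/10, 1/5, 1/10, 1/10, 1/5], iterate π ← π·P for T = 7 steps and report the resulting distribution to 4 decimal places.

π = [0.2183, 0.1190, 0.1084, 0.1651, 0.1983, 0.1909]

t=0: π = [0.3000, 0.1000, 0.2000, 0.1000, 0.1000, 0.2000]
t=1: π = [0.2083, 0.1250, 0.1083, 0.1750, 0.1750, 0.2083]
t=2: π = [0.2146, 0.1201, 0.1090, 0.1625, 0.1951, 0.1986]
t=3: π = [0.2166, 0.1186, 0.1087, 0.1645, 0.1974, 0.1943]
t=4: π = [0.2176, 0.1190, 0.1085, 0.1647, 0.1980, 0.1923]
t=5: π = [0.2180, 0.1190, 0.1084, 0.1650, 0.1982, 0.1914]
t=6: π = [0.2182, 0.1190, 0.1084, 0.1650, 0.1983, 0.1911]
t=7: π = [0.2183, 0.1190, 0.1084, 0.1651, 0.1983, 0.1909]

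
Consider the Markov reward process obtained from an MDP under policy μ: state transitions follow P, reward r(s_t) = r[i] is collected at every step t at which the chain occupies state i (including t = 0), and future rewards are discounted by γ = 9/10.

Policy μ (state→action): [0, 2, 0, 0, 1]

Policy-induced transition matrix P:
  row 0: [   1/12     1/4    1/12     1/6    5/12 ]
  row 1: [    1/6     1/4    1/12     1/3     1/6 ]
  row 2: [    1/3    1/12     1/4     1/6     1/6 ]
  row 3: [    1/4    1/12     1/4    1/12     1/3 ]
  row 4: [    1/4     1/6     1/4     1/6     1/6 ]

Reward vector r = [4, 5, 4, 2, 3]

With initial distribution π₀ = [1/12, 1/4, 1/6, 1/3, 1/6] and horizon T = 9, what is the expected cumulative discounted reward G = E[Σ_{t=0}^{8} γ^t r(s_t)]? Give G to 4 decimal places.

t=0: π = [0.0833, 0.2500, 0.1667, 0.3333, 0.1667], E[r] = 3.4167, γ^t·E[r] = 3.416667, running G = 3.416667
t=1: π = [0.2292, 0.1528, 0.1944, 0.1806, 0.2431], E[r] = 3.5486, γ^t·E[r] = 3.193750, running G = 6.610417
t=2: π = [0.2153, 0.1672, 0.1863, 0.1771, 0.2541], E[r] = 3.5590, γ^t·E[r] = 2.882813, running G = 9.493229
t=3: π = [0.2157, 0.1683, 0.1862, 0.1798, 0.2500], E[r] = 3.5587, γ^t·E[r] = 2.594285, running G = 12.087514
t=4: π = [0.2155, 0.1682, 0.1860, 0.1797, 0.2506], E[r] = 3.5581, γ^t·E[r] = 2.334501, running G = 14.422015
t=5: π = [0.2156, 0.1682, 0.1860, 0.1797, 0.2505], E[r] = 3.5582, γ^t·E[r] = 2.101096, running G = 16.523111
t=6: π = [0.2156, 0.1682, 0.1860, 0.1797, 0.2505], E[r] = 3.5582, γ^t·E[r] = 1.890983, running G = 18.414094
t=7: π = [0.2156, 0.1682, 0.1860, 0.1797, 0.2505], E[r] = 3.5582, γ^t·E[r] = 1.701885, running G = 20.115978
t=8: π = [0.2156, 0.1682, 0.1860, 0.1797, 0.2505], E[r] = 3.5582, γ^t·E[r] = 1.531696, running G = 21.647675

G = 21.6477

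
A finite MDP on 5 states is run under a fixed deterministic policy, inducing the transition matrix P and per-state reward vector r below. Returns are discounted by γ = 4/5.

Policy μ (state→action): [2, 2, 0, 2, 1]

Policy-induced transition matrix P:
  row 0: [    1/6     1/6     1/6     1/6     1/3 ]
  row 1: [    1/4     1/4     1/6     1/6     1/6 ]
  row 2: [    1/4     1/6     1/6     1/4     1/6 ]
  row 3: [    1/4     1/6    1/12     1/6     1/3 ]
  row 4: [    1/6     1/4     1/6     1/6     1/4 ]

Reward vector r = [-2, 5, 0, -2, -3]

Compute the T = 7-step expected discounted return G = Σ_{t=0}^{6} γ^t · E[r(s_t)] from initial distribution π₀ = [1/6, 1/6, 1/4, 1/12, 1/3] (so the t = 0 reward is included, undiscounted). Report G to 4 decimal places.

G = -2.1491

t=0: π = [0.1667, 0.1667, 0.2500, 0.0833, 0.3333], E[r] = -0.6667, γ^t·E[r] = -0.666667, running G = -0.666667
t=1: π = [0.2083, 0.2083, 0.1597, 0.1875, 0.2361], E[r] = -0.4583, γ^t·E[r] = -0.366667, running G = -1.033333
t=2: π = [0.2130, 0.2037, 0.1510, 0.1800, 0.2523], E[r] = -0.5243, γ^t·E[r] = -0.335556, running G = -1.368889
t=3: π = [0.2112, 0.2047, 0.1517, 0.1793, 0.2532], E[r] = -0.5172, γ^t·E[r] = -0.264790, running G = -1.633679
t=4: π = [0.2113, 0.2048, 0.1517, 0.1793, 0.2528], E[r] = -0.5156, γ^t·E[r] = -0.211207, running G = -1.844886
t=5: π = [0.2113, 0.2048, 0.1517, 0.1793, 0.2528], E[r] = -0.5158, γ^t·E[r] = -0.169001, running G = -2.013887
t=6: π = [0.2113, 0.2048, 0.1517, 0.1793, 0.2528], E[r] = -0.5158, γ^t·E[r] = -0.135206, running G = -2.149092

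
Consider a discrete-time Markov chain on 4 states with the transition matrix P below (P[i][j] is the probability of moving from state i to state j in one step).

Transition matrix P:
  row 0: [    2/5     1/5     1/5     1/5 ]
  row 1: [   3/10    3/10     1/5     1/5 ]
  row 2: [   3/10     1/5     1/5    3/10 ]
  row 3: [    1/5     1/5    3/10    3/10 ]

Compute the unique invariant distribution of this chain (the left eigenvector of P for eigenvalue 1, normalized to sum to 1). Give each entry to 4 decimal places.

Balance equations π_j = Σ_i π_i·P[i][j]:
  π_0 = 2/5·π_0 + 3/10·π_1 + 3/10·π_2 + 1/5·π_3
  π_1 = 1/5·π_0 + 3/10·π_1 + 1/5·π_2 + 1/5·π_3
  π_2 = 1/5·π_0 + 1/5·π_1 + 1/5·π_2 + 3/10·π_3
  normalize: π_0 + π_1 + π_2 + π_3 = 1
Solving the linear system gives exactly π = [245/801, 2/9, 20/89, 22/89].

π = [0.3059, 0.2222, 0.2247, 0.2472]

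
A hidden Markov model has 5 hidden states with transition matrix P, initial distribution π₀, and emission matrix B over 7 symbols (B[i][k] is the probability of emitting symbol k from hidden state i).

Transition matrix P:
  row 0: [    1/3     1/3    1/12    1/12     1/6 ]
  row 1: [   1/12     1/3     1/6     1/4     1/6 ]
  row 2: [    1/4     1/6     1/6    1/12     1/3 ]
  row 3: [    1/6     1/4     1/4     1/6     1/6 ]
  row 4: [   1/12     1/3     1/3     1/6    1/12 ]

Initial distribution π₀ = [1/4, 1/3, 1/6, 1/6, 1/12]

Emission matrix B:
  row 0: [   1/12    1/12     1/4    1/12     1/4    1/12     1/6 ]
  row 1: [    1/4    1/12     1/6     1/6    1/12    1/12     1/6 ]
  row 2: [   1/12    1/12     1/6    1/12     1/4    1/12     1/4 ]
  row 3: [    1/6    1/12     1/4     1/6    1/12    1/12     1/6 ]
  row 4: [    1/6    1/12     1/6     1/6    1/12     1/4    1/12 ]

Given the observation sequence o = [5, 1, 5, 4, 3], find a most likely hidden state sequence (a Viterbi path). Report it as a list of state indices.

path = [4, 2, 4, 2, 4]

t=0: δ = [2.083e-02, 2.778e-02, 1.389e-02, 1.389e-02, 2.083e-02]  (obs o_0=5)
t=1: δ = [5.787e-04, 7.716e-04, 5.787e-04, 5.787e-04, 3.858e-04]  ψ = [0, 1, 4, 1, 1]  (obs o_1=1)
t=2: δ = [1.608e-05, 2.143e-05, 1.206e-05, 1.608e-05, 4.823e-05]  ψ = [0, 1, 3, 1, 2]  (obs o_2=5)
t=3: δ = [1.340e-06, 1.340e-06, 4.019e-06, 6.698e-07, 3.349e-07]  ψ = [0, 4, 4, 4, 2]  (obs o_3=4)
t=4: δ = [8.372e-08, 1.116e-07, 5.582e-08, 5.582e-08, 2.233e-07]  ψ = [2, 2, 2, 1, 2]  (obs o_4=3)
backtrack: best end state = 4; path = [4, 2, 4, 2, 4]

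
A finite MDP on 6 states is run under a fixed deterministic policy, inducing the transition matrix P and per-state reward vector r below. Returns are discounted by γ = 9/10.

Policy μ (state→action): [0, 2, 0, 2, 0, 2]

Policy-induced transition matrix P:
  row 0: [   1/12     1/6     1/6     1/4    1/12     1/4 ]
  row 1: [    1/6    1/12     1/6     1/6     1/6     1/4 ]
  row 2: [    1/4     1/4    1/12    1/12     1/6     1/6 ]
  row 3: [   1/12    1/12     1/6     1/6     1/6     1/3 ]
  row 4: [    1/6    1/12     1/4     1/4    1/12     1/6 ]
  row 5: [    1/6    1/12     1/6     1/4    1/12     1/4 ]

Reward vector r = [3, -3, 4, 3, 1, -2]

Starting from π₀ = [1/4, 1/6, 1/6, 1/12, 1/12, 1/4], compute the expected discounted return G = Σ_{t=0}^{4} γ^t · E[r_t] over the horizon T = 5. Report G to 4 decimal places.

t=0: π = [0.2500, 0.1667, 0.1667, 0.0833, 0.0833, 0.2500], E[r] = 0.7500, γ^t·E[r] = 0.750000, running G = 0.750000
t=1: π = [0.1528, 0.1319, 0.1597, 0.2014, 0.1181, 0.2361], E[r] = 0.9514, γ^t·E[r] = 0.856250, running G = 1.606250
t=2: π = [0.1505, 0.1227, 0.1632, 0.1956, 0.1244, 0.2436], E[r] = 0.9601, γ^t·E[r] = 0.777656, running G = 2.383906
t=3: π = [0.1514, 0.1231, 0.1634, 0.1963, 0.1235, 0.2423], E[r] = 0.9664, γ^t·E[r] = 0.704531, running G = 3.088438
t=4: π = [0.1513, 0.1232, 0.1633, 0.1961, 0.1236, 0.2424], E[r] = 0.9648, γ^t·E[r] = 0.633013, running G = 3.721450

G = 3.7215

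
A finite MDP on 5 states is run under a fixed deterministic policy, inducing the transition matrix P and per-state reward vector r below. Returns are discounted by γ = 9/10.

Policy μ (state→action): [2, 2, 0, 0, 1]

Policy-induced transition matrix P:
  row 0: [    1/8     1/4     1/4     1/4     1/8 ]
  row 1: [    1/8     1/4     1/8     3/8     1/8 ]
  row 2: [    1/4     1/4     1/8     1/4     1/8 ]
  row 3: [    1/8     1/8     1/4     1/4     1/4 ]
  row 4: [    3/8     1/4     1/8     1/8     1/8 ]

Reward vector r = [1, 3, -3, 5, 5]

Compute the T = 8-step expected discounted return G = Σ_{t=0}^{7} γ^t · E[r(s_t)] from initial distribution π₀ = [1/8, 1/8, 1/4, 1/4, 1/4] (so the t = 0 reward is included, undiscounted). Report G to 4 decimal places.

G = 13.3307

t=0: π = [0.1250, 0.1250, 0.2500, 0.2500, 0.2500], E[r] = 2.2500, γ^t·E[r] = 2.250000, running G = 2.250000
t=1: π = [0.2188, 0.2188, 0.1719, 0.2344, 0.1563], E[r] = 2.3125, γ^t·E[r] = 2.081250, running G = 4.331250
t=2: π = [0.1855, 0.2207, 0.1816, 0.2578, 0.1543], E[r] = 2.3633, γ^t·E[r] = 1.914258, running G = 6.245508
t=3: π = [0.1863, 0.2178, 0.1804, 0.2583, 0.1572], E[r] = 2.3760, γ^t·E[r] = 1.732087, running G = 7.977595
t=4: π = [0.1869, 0.2177, 0.1806, 0.2576, 0.1573], E[r] = 2.3726, γ^t·E[r] = 1.556636, running G = 9.534230
t=5: π = [0.1869, 0.2178, 0.1806, 0.2576, 0.1572], E[r] = 2.3724, γ^t·E[r] = 1.400873, running G = 10.935103
t=6: π = [0.1869, 0.2178, 0.1806, 0.2576, 0.1572], E[r] = 2.3725, γ^t·E[r] = 1.260827, running G = 12.195931
t=7: π = [0.1869, 0.2178, 0.1806, 0.2576, 0.1572], E[r] = 2.3725, γ^t·E[r] = 1.134749, running G = 13.330679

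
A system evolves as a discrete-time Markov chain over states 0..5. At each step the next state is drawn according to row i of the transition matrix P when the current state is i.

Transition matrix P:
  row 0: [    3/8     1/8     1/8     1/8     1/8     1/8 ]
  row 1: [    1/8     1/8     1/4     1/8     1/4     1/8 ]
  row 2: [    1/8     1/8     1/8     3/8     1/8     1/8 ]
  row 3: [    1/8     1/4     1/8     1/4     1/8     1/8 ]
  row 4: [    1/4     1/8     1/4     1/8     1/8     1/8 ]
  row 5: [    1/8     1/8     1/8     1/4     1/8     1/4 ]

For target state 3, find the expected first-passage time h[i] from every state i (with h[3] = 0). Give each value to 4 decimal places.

h = [5.4822, 5.2895, 4.1117, 0.0000, 5.3109, 4.6990]

First-step conditioning: h[3] = 0; for i ≠ 3, h[i] = 1 + Σ_k P[i][k]·h[k].
  h[0] = 1 + 3/8·h[0] + 1/8·h[1] + 1/8·h[2] + 1/8·h[4] + 1/8·h[5]
  h[1] = 1 + 1/8·h[0] + 1/8·h[1] + 1/4·h[2] + 1/4·h[4] + 1/8·h[5]
  h[2] = 1 + 1/8·h[0] + 1/8·h[1] + 1/8·h[2] + 1/8·h[4] + 1/8·h[5]
  h[4] = 1 + 1/4·h[0] + 1/8·h[1] + 1/4·h[2] + 1/8·h[4] + 1/8·h[5]
  h[5] = 1 + 1/8·h[0] + 1/8·h[1] + 1/8·h[2] + 1/8·h[4] + 1/4·h[5]
Solving the 5×5 linear system over states ≠ 3 gives exactly h = [14336/2615, 13832/2615, 10752/2615, 0, 13888/2615, 12288/2615] (h[3] = 0 is the target).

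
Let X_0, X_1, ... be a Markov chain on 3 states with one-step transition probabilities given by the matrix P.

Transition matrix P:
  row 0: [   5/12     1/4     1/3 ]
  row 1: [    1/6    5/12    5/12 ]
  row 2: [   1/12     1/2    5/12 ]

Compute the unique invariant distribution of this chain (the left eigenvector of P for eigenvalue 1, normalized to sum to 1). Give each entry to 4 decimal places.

π = [0.1776, 0.4206, 0.4019]

Balance equations π_j = Σ_i π_i·P[i][j]:
  π_0 = 5/12·π_0 + 1/6·π_1 + 1/12·π_2
  π_1 = 1/4·π_0 + 5/12·π_1 + 1/2·π_2
  normalize: π_0 + π_1 + π_2 = 1
Solving the linear system gives exactly π = [19/107, 45/107, 43/107].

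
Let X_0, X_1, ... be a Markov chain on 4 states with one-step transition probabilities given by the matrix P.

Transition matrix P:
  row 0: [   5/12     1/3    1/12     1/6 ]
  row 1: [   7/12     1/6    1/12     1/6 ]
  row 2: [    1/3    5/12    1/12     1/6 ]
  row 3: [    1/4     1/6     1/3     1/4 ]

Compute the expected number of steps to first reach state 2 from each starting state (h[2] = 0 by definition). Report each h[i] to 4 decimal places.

h = [7.7647, 7.7647, 0.0000, 5.6471]

First-step conditioning: h[2] = 0; for i ≠ 2, h[i] = 1 + Σ_k P[i][k]·h[k].
  h[0] = 1 + 5/12·h[0] + 1/3·h[1] + 1/6·h[3]
  h[1] = 1 + 7/12·h[0] + 1/6·h[1] + 1/6·h[3]
  h[3] = 1 + 1/4·h[0] + 1/6·h[1] + 1/4·h[3]
Solving the 3×3 linear system over states ≠ 2 gives exactly h = [132/17, 132/17, 0, 96/17] (h[2] = 0 is the target).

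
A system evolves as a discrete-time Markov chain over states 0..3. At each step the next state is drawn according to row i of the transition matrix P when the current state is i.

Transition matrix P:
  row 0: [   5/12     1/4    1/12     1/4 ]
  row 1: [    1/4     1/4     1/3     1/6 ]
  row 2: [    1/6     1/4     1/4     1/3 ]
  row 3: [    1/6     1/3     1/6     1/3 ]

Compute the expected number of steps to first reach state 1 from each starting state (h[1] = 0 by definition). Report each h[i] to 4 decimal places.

First-step conditioning: h[1] = 0; for i ≠ 1, h[i] = 1 + Σ_k P[i][k]·h[k].
  h[0] = 1 + 5/12·h[0] + 1/12·h[2] + 1/4·h[3]
  h[2] = 1 + 1/6·h[0] + 1/4·h[2] + 1/3·h[3]
  h[3] = 1 + 1/6·h[0] + 1/6·h[2] + 1/3·h[3]
Solving the 3×3 linear system over states ≠ 1 gives exactly h = [654/179, 0, 648/179, 594/179] (h[1] = 0 is the target).

h = [3.6536, 0.0000, 3.6201, 3.3184]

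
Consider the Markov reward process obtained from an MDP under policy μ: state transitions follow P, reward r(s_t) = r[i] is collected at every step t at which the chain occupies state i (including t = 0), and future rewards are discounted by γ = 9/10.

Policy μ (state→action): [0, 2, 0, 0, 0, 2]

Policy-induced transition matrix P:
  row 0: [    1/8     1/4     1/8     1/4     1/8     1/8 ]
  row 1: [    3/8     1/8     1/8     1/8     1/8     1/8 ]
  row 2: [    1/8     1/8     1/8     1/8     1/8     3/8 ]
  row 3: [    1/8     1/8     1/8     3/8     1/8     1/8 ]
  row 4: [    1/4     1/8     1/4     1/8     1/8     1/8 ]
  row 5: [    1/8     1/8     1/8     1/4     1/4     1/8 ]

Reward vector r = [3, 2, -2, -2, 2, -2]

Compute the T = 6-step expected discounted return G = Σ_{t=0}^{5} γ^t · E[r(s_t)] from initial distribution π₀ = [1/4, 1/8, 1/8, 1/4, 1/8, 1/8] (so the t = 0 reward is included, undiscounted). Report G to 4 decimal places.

t=0: π = [0.2500, 0.1250, 0.1250, 0.2500, 0.1250, 0.1250], E[r] = 0.2500, γ^t·E[r] = 0.250000, running G = 0.250000
t=1: π = [0.1719, 0.1563, 0.1406, 0.2344, 0.1406, 0.1563], E[r] = 0.0469, γ^t·E[r] = 0.042188, running G = 0.292188
t=2: π = [0.1816, 0.1465, 0.1426, 0.2246, 0.1445, 0.1602], E[r] = 0.0723, γ^t·E[r] = 0.058535, running G = 0.350723
t=3: π = [0.1797, 0.1477, 0.1431, 0.2239, 0.1450, 0.1606], E[r] = 0.0693, γ^t·E[r] = 0.050546, running G = 0.401269
t=4: π = [0.1801, 0.1475, 0.1431, 0.2235, 0.1451, 0.1608], E[r] = 0.0704, γ^t·E[r] = 0.046212, running G = 0.447481
t=5: π = [0.1800, 0.1475, 0.1431, 0.2235, 0.1451, 0.1608], E[r] = 0.0704, γ^t·E[r] = 0.041577, running G = 0.489058

G = 0.4891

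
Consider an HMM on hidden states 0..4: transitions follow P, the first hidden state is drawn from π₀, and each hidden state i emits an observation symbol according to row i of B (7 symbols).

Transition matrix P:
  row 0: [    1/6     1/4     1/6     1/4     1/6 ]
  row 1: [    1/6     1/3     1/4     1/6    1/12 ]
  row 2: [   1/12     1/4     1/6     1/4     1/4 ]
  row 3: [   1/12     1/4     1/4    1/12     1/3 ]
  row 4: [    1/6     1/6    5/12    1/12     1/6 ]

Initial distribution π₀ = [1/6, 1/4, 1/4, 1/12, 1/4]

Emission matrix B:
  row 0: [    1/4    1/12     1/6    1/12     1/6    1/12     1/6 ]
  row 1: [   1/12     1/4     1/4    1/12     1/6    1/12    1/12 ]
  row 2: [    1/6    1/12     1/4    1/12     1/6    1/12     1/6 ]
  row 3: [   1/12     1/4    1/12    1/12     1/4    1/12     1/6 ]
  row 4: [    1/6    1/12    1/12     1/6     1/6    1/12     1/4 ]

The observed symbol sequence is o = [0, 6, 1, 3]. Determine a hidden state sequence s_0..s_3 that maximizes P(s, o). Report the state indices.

t=0: δ = [4.167e-02, 2.083e-02, 4.167e-02, 6.944e-03, 4.167e-02]  (obs o_0=0)
t=1: δ = [1.157e-03, 8.681e-04, 2.894e-03, 1.736e-03, 2.604e-03]  ψ = [0, 0, 4, 0, 2]  (obs o_1=6)
t=2: δ = [3.617e-05, 1.808e-04, 9.042e-05, 1.808e-04, 6.028e-05]  ψ = [4, 2, 4, 2, 2]  (obs o_2=1)
t=3: δ = [2.512e-06, 5.023e-06, 3.768e-06, 2.512e-06, 1.005e-05]  ψ = [1, 1, 1, 1, 3]  (obs o_3=3)
backtrack: best end state = 4; path = [4, 2, 3, 4]

path = [4, 2, 3, 4]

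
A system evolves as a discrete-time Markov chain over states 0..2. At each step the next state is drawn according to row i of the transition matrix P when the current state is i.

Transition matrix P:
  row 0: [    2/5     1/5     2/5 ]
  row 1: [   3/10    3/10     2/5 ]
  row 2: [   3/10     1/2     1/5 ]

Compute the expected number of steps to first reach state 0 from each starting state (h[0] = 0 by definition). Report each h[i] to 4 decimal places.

First-step conditioning: h[0] = 0; for i ≠ 0, h[i] = 1 + Σ_k P[i][k]·h[k].
  h[1] = 1 + 3/10·h[1] + 2/5·h[2]
  h[2] = 1 + 1/2·h[1] + 1/5·h[2]
Solving the 2×2 linear system over states ≠ 0 gives exactly h = [0, 10/3, 10/3] (h[0] = 0 is the target).

h = [0.0000, 3.3333, 3.3333]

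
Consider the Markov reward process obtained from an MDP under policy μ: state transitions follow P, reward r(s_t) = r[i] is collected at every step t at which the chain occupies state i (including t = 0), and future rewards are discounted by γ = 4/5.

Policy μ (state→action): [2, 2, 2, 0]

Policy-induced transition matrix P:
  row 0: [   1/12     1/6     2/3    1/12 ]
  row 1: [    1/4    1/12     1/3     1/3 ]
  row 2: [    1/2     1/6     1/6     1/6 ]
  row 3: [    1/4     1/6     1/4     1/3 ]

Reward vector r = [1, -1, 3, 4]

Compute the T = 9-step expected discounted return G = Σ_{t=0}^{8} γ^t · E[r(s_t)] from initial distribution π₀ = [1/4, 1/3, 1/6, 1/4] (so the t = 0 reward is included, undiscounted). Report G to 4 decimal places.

t=0: π = [0.2500, 0.3333, 0.1667, 0.2500], E[r] = 1.4167, γ^t·E[r] = 1.416667, running G = 1.416667
t=1: π = [0.2500, 0.1389, 0.3681, 0.2431], E[r] = 2.1875, γ^t·E[r] = 1.750000, running G = 3.166667
t=2: π = [0.3003, 0.1551, 0.3351, 0.2095], E[r] = 1.9884, γ^t·E[r] = 1.272593, running G = 4.439259
t=3: π = [0.2837, 0.1537, 0.3601, 0.2024], E[r] = 2.0200, γ^t·E[r] = 1.034247, running G = 5.473506
t=4: π = [0.2928, 0.1539, 0.3510, 0.2024], E[r] = 2.0015, γ^t·E[r] = 0.819798, running G = 6.293304
t=5: π = [0.2890, 0.1538, 0.3556, 0.2016], E[r] = 2.0083, γ^t·E[r] = 0.658093, running G = 6.951396
t=6: π = [0.2907, 0.1538, 0.3536, 0.2018], E[r] = 2.0050, γ^t·E[r] = 0.525597, running G = 7.476994
t=7: π = [0.2899, 0.1538, 0.3545, 0.2017], E[r] = 2.0064, γ^t·E[r] = 0.420783, running G = 7.897777
t=8: π = [0.2903, 0.1538, 0.3541, 0.2018], E[r] = 2.0058, γ^t·E[r] = 0.336515, running G = 8.234291

G = 8.2343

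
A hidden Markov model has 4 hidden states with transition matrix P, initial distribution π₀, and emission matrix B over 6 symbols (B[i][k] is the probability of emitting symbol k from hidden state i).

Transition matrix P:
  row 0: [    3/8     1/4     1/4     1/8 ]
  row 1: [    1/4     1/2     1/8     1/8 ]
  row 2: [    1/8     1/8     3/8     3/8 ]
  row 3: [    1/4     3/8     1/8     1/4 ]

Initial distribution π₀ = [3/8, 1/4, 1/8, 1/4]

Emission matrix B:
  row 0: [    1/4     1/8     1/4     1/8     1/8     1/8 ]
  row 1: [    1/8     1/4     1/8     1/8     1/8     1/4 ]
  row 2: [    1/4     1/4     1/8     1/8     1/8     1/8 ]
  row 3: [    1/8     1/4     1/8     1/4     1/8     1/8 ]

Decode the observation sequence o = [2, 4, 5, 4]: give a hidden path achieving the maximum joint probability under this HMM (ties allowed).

t=0: δ = [9.375e-02, 3.125e-02, 1.562e-02, 3.125e-02]  (obs o_0=2)
t=1: δ = [4.395e-03, 2.930e-03, 2.930e-03, 1.465e-03]  ψ = [0, 0, 0, 0]  (obs o_1=4)
t=2: δ = [2.060e-04, 3.662e-04, 1.373e-04, 1.373e-04]  ψ = [0, 1, 0, 2]  (obs o_2=5)
t=3: δ = [1.144e-05, 2.289e-05, 6.437e-06, 6.437e-06]  ψ = [1, 1, 0, 2]  (obs o_3=4)
backtrack: best end state = 1; path = [0, 1, 1, 1]

path = [0, 1, 1, 1]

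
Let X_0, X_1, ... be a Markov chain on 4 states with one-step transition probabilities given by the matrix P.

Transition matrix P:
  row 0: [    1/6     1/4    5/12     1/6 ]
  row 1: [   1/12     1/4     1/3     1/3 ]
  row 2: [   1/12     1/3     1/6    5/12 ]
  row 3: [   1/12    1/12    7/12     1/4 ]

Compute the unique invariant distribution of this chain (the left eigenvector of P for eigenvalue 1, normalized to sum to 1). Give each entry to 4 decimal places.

π = [0.0909, 0.2265, 0.3611, 0.3215]

Balance equations π_j = Σ_i π_i·P[i][j]:
  π_0 = 1/6·π_0 + 1/12·π_1 + 1/12·π_2 + 1/12·π_3
  π_1 = 1/4·π_0 + 1/4·π_1 + 1/3·π_2 + 1/12·π_3
  π_2 = 5/12·π_0 + 1/3·π_1 + 1/6·π_2 + 7/12·π_3
  normalize: π_0 + π_1 + π_2 + π_3 = 1
Solving the linear system gives exactly π = [1/11, 446/1969, 711/1969, 633/1969].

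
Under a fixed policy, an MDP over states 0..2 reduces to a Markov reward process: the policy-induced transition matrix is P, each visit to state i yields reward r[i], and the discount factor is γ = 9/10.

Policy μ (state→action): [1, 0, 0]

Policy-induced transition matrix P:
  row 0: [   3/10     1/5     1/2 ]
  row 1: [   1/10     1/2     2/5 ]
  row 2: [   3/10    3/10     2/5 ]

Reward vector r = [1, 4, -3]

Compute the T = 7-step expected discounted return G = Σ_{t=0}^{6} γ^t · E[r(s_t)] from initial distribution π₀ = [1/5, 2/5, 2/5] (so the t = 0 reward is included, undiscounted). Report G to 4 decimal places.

G = 2.1251

t=0: π = [0.2000, 0.4000, 0.4000], E[r] = 0.6000, γ^t·E[r] = 0.600000, running G = 0.600000
t=1: π = [0.2200, 0.3600, 0.4200], E[r] = 0.4000, γ^t·E[r] = 0.360000, running G = 0.960000
t=2: π = [0.2280, 0.3500, 0.4220], E[r] = 0.3620, γ^t·E[r] = 0.293220, running G = 1.253220
t=3: π = [0.2300, 0.3472, 0.4228], E[r] = 0.3504, γ^t·E[r] = 0.255442, running G = 1.508662
t=4: π = [0.2306, 0.3464, 0.4230], E[r] = 0.3473, γ^t·E[r] = 0.227877, running G = 1.736538
t=5: π = [0.2307, 0.3462, 0.4231], E[r] = 0.3465, γ^t·E[r] = 0.204588, running G = 1.941127
t=6: π = [0.2308, 0.3462, 0.4231], E[r] = 0.3462, γ^t·E[r] = 0.184007, running G = 2.125133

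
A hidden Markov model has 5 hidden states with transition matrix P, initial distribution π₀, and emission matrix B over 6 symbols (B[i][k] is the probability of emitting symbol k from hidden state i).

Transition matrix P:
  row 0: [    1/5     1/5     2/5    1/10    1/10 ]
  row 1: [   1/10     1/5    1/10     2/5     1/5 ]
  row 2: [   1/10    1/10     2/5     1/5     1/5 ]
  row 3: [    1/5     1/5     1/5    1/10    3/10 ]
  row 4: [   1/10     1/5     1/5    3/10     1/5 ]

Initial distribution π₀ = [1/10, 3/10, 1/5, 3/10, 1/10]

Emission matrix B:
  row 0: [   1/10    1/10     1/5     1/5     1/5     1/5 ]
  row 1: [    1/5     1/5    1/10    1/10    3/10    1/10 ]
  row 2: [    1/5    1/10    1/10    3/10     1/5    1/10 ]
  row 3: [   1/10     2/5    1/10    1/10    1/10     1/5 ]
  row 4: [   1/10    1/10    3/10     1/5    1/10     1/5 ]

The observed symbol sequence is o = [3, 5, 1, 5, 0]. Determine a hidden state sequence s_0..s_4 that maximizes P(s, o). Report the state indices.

path = [2, 4, 3, 0, 2]

t=0: δ = [2.000e-02, 3.000e-02, 6.000e-02, 3.000e-02, 2.000e-02]  (obs o_0=3)
t=1: δ = [1.200e-03, 6.000e-04, 2.400e-03, 2.400e-03, 2.400e-03]  ψ = [2, 1, 2, 1, 2]  (obs o_1=5)
t=2: δ = [4.800e-05, 9.600e-05, 9.600e-05, 2.880e-04, 7.200e-05]  ψ = [3, 3, 2, 4, 3]  (obs o_2=1)
t=3: δ = [1.152e-05, 5.760e-06, 5.760e-06, 7.680e-06, 1.728e-05]  ψ = [3, 3, 3, 1, 3]  (obs o_3=5)
t=4: δ = [2.304e-07, 6.912e-07, 9.216e-07, 5.184e-07, 3.456e-07]  ψ = [0, 4, 0, 4, 4]  (obs o_4=0)
backtrack: best end state = 2; path = [2, 4, 3, 0, 2]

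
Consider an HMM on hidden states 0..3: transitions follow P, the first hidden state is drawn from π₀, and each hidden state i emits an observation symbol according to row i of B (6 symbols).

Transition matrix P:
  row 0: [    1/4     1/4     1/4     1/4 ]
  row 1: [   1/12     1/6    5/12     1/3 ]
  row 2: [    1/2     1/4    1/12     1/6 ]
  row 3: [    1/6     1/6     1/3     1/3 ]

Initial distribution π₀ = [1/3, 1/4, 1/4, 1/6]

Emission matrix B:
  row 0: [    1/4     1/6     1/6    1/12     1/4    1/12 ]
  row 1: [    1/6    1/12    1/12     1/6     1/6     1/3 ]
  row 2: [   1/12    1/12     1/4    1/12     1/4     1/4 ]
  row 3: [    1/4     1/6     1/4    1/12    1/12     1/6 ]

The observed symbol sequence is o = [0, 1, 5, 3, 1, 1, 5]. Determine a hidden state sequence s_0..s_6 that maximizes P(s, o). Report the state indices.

path = [0, 3, 2, 1, 3, 3, 2]

t=0: δ = [8.333e-02, 4.167e-02, 2.083e-02, 4.167e-02]  (obs o_0=0)
t=1: δ = [3.472e-03, 1.736e-03, 1.736e-03, 3.472e-03]  ψ = [0, 0, 0, 0]  (obs o_1=1)
t=2: δ = [7.234e-05, 2.894e-04, 2.894e-04, 1.929e-04]  ψ = [0, 0, 3, 3]  (obs o_2=5)
t=3: δ = [1.206e-05, 1.206e-05, 1.005e-05, 8.038e-06]  ψ = [2, 2, 1, 1]  (obs o_3=3)
t=4: δ = [8.372e-07, 2.512e-07, 4.186e-07, 6.698e-07]  ψ = [2, 0, 1, 1]  (obs o_4=1)
t=5: δ = [3.489e-08, 1.744e-08, 1.861e-08, 3.721e-08]  ψ = [0, 0, 3, 3]  (obs o_5=1)
t=6: δ = [7.752e-10, 2.907e-09, 3.101e-09, 2.067e-09]  ψ = [2, 0, 3, 3]  (obs o_6=5)
backtrack: best end state = 2; path = [0, 3, 2, 1, 3, 3, 2]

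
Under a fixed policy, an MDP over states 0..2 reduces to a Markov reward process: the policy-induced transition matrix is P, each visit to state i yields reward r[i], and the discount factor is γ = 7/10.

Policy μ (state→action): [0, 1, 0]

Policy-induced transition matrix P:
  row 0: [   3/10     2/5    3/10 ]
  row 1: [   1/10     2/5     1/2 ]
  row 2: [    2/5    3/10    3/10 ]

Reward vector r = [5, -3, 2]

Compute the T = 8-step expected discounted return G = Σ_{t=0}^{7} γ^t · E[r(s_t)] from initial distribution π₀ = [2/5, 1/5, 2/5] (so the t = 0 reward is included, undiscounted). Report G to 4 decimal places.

G = 4.3703

t=0: π = [0.4000, 0.2000, 0.4000], E[r] = 2.2000, γ^t·E[r] = 2.200000, running G = 2.200000
t=1: π = [0.3000, 0.3600, 0.3400], E[r] = 1.1000, γ^t·E[r] = 0.770000, running G = 2.970000
t=2: π = [0.2620, 0.3660, 0.3720], E[r] = 0.9560, γ^t·E[r] = 0.468440, running G = 3.438440
t=3: π = [0.2640, 0.3628, 0.3732], E[r] = 0.9780, γ^t·E[r] = 0.335454, running G = 3.773894
t=4: π = [0.2648, 0.3627, 0.3726], E[r] = 0.9809, γ^t·E[r] = 0.235509, running G = 4.009403
t=5: π = [0.2647, 0.3627, 0.3725], E[r] = 0.9804, γ^t·E[r] = 0.164783, running G = 4.174186
t=6: π = [0.2647, 0.3627, 0.3725], E[r] = 0.9804, γ^t·E[r] = 0.115341, running G = 4.289527
t=7: π = [0.2647, 0.3627, 0.3725], E[r] = 0.9804, γ^t·E[r] = 0.080739, running G = 4.370266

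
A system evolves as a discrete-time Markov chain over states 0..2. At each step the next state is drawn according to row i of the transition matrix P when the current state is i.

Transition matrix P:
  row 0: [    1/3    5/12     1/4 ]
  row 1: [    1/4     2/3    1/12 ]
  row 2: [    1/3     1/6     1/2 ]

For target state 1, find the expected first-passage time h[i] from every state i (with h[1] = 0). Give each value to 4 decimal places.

First-step conditioning: h[1] = 0; for i ≠ 1, h[i] = 1 + Σ_k P[i][k]·h[k].
  h[0] = 1 + 1/3·h[0] + 1/4·h[2]
  h[2] = 1 + 1/3·h[0] + 1/2·h[2]
Solving the 2×2 linear system over states ≠ 1 gives exactly h = [3, 0, 4] (h[1] = 0 is the target).

h = [3.0000, 0.0000, 4.0000]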